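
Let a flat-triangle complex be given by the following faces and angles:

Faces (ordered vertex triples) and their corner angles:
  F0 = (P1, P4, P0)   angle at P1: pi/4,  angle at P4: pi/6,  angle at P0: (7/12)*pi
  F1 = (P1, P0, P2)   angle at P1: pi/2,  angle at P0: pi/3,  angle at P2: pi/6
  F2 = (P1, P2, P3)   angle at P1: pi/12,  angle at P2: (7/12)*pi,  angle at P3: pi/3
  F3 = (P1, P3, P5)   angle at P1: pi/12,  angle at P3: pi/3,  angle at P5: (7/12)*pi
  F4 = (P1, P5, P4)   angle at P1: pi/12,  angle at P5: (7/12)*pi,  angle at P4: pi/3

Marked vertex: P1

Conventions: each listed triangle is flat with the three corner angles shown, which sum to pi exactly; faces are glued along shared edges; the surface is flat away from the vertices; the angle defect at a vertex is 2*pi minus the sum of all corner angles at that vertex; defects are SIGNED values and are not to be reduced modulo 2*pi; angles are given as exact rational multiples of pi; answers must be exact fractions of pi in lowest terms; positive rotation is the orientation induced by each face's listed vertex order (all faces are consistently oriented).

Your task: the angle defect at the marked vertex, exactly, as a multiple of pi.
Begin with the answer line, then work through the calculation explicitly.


Answer: defect(P1) = pi

Sum of corner angles at P1: pi
defect = 2*pi - pi


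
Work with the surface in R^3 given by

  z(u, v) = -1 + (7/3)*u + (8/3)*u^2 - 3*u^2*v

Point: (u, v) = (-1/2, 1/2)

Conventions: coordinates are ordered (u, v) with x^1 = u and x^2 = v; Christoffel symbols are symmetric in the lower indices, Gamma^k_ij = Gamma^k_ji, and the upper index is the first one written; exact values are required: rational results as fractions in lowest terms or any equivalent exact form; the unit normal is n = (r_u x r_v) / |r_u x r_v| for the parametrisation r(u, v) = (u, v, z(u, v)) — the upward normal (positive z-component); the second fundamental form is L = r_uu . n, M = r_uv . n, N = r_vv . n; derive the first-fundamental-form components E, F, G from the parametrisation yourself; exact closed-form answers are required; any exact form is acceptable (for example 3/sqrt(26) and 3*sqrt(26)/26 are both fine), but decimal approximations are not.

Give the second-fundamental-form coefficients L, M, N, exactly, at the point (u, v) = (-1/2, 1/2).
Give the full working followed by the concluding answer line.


z_u = 7/6, z_v = -3/4, z_uu = 7/3, z_uv = 3, z_vv = 0
E = 85/36, F = -7/8, G = 25/16; answer radicand W^2 = 421/144
unnormalised second-form numerators: l = 7/3, m = 3, n = 0; L = l/sqrt(421/144), and similarly M = m/sqrt(W^2), N = n/sqrt(W^2)

Answer: L = 28*sqrt(421)/421, M = 36*sqrt(421)/421, N = 0


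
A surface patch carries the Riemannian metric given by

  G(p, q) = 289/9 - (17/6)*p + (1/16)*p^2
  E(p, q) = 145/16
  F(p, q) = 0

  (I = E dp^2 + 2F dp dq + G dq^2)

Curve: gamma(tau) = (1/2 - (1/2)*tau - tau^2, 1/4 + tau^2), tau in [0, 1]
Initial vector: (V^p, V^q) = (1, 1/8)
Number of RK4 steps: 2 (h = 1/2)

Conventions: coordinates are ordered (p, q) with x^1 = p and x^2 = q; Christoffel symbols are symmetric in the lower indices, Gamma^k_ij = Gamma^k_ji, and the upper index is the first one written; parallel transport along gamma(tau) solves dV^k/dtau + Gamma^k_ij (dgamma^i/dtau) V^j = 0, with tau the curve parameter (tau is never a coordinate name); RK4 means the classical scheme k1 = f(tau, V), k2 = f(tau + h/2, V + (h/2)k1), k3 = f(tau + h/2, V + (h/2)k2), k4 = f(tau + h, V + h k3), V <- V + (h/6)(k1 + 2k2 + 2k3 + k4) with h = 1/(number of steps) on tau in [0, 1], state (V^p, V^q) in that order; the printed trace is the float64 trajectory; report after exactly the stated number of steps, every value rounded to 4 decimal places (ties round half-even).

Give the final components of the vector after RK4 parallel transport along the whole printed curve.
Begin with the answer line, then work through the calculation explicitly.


Answer: V^p = 0.9775, V^q = 0.1589

gamma'(tau) = (-1/2 - 2*tau, 2*tau); f(tau, V)^k = -Gamma^k_ij(gamma(tau)) gamma'^i(tau) V^j; h = 1/2; intermediate values shown to 6 dp
curve data and Christoffel symbols at the stage parameters:
  tau = 0.000000: gamma = (0.500000, 0.250000), gamma' = (-0.500000, 0.000000); Gamma_ppp = 0.000000, Gamma_ppq = 0.000000, Gamma_pqq = 0.152874, Gamma_qpp = 0.000000, Gamma_qpq = -0.045113, Gamma_qqq = 0.000000
  tau = 0.250000: gamma = (0.312500, 0.312500), gamma' = (-1.000000, 0.500000); Gamma_ppp = 0.000000, Gamma_ppq = 0.000000, Gamma_pqq = 0.154167, Gamma_qpp = 0.000000, Gamma_qpq = -0.044734, Gamma_qqq = 0.000000
  tau = 0.500000: gamma = (0.000000, 0.500000), gamma' = (-1.500000, 1.000000); Gamma_ppp = 0.000000, Gamma_ppq = 0.000000, Gamma_pqq = 0.156322, Gamma_qpp = 0.000000, Gamma_qpq = -0.044118, Gamma_qqq = 0.000000
  tau = 0.750000: gamma = (-0.437500, 0.812500), gamma' = (-2.000000, 1.500000); Gamma_ppp = 0.000000, Gamma_ppq = 0.000000, Gamma_pqq = 0.159339, Gamma_qpp = 0.000000, Gamma_qpq = -0.043282, Gamma_qqq = 0.000000
  tau = 1.000000: gamma = (-1.000000, 1.250000), gamma' = (-2.500000, 2.000000); Gamma_ppp = 0.000000, Gamma_ppq = 0.000000, Gamma_pqq = 0.163218, Gamma_qpp = 0.000000, Gamma_qpq = -0.042254, Gamma_qqq = 0.000000
step 0: V^p = 1.0000, V^q = 0.1250
step 1: k1 = (0.000000, -0.002820), k2 = (-0.009581, 0.016807), k3 = (-0.009959, 0.016534), k4 = (-0.020833, 0.035079); V <- V + (h/6)(k1 + 2k2 + 2k3 + k4): V^p = 0.9950, V^q = 0.1332
step 2: k1 = (-0.020829, 0.035080), k2 = (-0.033943, 0.051968), k3 = (-0.034952, 0.051389), k4 = (-0.051884, 0.065819); V <- V + (h/6)(k1 + 2k2 + 2k3 + k4): V^p = 0.9775, V^q = 0.1589


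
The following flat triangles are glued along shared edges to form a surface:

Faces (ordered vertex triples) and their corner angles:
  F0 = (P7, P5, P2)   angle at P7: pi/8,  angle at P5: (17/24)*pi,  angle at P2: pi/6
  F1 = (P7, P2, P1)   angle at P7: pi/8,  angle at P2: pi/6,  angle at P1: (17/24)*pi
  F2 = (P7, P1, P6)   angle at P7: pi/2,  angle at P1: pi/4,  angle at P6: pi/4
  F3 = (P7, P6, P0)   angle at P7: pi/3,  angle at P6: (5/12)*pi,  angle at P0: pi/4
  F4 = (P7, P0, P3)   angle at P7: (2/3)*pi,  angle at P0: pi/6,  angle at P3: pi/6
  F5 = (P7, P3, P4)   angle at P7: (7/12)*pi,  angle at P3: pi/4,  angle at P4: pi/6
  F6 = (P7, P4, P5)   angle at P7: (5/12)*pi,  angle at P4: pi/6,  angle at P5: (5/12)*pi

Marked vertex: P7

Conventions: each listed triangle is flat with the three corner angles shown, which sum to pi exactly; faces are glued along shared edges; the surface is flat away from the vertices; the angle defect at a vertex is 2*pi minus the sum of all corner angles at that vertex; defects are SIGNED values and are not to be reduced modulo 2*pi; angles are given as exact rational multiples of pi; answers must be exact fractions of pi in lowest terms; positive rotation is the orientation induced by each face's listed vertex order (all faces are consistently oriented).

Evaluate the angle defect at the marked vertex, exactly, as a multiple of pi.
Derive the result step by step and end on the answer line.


Sum of corner angles at P7: (11/4)*pi
defect = 2*pi - (11/4)*pi

Answer: defect(P7) = (-3/4)*pi


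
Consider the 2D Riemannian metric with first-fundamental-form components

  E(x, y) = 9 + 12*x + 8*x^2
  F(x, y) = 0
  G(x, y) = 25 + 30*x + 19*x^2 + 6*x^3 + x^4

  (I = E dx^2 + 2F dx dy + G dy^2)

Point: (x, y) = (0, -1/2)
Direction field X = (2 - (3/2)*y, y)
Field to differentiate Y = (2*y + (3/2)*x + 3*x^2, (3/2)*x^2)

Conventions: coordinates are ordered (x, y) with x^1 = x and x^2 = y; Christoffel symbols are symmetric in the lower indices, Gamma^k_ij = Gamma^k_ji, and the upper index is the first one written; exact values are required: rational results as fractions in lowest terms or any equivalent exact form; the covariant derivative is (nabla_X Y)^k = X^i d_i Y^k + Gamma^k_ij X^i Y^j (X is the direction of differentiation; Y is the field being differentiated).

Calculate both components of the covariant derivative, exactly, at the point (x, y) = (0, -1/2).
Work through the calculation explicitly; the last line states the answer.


E = 9, F = 0, G = 25 at the point
E_x = 12, E_y = 0, F_x = 0, F_y = 0, G_x = 30, G_y = 0
EG - F^2 = 225;  g^inv = (1/225) * [[25, 0], [0, 9]]
first-kind symbols [ij,l] = (1/2)(d_i g_jl + d_j g_il - d_l g_ij): [xx,x] = E_x/2 = 6, [xx,y] = F_x - E_y/2 = 0, [xy,x] = E_y/2 = 0, [xy,y] = G_x/2 = 15, [yy,x] = F_y - G_x/2 = -15, [yy,y] = G_y/2 = 0
Gamma^x_ij = (G*[ij,x] - F*[ij,y])/(EG - F^2), Gamma^y_ij = (E*[ij,y] - F*[ij,x])/(EG - F^2)
Gamma_xxx = 2/3, Gamma_xxy = 0, Gamma_xyy = -5/3, Gamma_yxx = 0, Gamma_yxy = 3/5, Gamma_yyy = 0
X = (11/4, -1/2), Y = (-1, 0) at the point

Answer: (nabla_X Y)^x = 31/24, (nabla_X Y)^y = 3/10


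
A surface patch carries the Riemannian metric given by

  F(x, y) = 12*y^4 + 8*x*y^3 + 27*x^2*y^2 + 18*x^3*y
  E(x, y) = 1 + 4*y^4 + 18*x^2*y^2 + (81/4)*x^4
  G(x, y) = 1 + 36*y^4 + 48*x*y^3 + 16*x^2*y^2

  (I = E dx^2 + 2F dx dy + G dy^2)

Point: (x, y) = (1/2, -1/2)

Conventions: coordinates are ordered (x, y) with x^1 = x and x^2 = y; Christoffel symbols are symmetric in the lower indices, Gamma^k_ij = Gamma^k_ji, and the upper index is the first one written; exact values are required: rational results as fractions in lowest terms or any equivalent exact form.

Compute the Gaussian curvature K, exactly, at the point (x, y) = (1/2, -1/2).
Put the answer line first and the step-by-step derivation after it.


Answer: K = -90112/62001

E = 233/64, F = 13/16, G = 5/4, EG - F^2 = 249/64 at the point
E_x = 117/8, E_y = -13/2, F_x = -1, F_y = -15/2, G_x = -2, G_y = -4
E_yy = 21, F_xy = -15/2, G_xx = 8
Evaluate Brioschi's two determinant matrices M1, M2 and divide by (EG - F^2)^2.
M1 = [[-E_yy/2 + F_xy - G_xx/2, E_x/2, F_x - E_y/2], [F_y - G_x/2, E, F], [G_y/2, F, G]] = [[-22, 117/16, 9/4], [-13/2, 233/64, 13/16], [-2, 13/16, 5/4]]; det M1 = -537/16
M2 = [[0, E_y/2, G_x/2], [E_y/2, E, F], [G_x/2, F, G]] = [[0, -13/4, -1], [-13/4, 233/64, 13/16], [-1, 13/16, 5/4]]; det M2 = -185/16
det M1 - det M2 = -22; K = -22 / (249/64)^2 = -90112/62001


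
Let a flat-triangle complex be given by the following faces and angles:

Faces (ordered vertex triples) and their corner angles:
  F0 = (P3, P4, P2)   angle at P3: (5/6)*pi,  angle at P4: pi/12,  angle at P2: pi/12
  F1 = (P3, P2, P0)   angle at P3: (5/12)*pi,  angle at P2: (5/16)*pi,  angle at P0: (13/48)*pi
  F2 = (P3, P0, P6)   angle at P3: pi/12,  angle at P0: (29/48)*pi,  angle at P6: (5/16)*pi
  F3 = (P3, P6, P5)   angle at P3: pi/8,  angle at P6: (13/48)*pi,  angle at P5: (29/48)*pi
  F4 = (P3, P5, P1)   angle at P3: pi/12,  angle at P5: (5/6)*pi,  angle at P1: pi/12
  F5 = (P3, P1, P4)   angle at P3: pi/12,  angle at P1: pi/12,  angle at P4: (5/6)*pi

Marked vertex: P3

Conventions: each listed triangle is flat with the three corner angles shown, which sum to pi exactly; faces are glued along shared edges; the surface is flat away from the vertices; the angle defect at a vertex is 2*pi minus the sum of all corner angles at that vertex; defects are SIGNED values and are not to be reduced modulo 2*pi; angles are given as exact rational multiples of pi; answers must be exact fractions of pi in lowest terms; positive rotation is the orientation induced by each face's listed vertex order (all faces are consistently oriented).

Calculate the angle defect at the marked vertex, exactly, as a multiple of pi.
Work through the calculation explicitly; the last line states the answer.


Sum of corner angles at P3: (13/8)*pi
defect = 2*pi - (13/8)*pi

Answer: defect(P3) = (3/8)*pi


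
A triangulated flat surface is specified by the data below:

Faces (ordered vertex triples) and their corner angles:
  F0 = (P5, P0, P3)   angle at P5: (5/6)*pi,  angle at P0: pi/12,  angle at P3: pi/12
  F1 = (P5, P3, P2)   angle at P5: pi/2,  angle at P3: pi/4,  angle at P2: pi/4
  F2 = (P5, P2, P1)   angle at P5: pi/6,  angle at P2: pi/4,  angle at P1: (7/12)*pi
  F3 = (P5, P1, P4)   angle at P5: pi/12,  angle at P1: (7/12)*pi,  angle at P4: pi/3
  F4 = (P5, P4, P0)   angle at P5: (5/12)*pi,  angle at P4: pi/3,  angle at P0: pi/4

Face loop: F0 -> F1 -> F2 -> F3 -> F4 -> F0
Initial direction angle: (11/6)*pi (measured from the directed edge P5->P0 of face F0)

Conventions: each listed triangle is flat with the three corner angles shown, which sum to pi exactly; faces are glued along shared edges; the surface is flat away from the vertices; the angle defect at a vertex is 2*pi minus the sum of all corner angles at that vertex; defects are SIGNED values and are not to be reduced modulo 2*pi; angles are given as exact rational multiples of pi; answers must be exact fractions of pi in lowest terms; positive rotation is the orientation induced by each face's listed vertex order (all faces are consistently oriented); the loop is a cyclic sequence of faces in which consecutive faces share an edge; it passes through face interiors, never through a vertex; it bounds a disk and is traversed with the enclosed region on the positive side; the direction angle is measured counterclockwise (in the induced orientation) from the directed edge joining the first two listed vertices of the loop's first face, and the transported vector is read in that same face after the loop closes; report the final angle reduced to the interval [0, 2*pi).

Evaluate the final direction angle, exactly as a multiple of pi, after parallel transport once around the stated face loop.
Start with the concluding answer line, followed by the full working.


Answer: final direction angle = (11/6)*pi

enclosed vertex P5: corner angles sum to 2*pi, defect = 2*pi - 2*pi = 0
holonomy = initial angle + sum of enclosed defects (mod 2*pi), positive in the induced orientation
final angle = (11/6)*pi + 0 = (11/6)*pi (mod 2*pi)


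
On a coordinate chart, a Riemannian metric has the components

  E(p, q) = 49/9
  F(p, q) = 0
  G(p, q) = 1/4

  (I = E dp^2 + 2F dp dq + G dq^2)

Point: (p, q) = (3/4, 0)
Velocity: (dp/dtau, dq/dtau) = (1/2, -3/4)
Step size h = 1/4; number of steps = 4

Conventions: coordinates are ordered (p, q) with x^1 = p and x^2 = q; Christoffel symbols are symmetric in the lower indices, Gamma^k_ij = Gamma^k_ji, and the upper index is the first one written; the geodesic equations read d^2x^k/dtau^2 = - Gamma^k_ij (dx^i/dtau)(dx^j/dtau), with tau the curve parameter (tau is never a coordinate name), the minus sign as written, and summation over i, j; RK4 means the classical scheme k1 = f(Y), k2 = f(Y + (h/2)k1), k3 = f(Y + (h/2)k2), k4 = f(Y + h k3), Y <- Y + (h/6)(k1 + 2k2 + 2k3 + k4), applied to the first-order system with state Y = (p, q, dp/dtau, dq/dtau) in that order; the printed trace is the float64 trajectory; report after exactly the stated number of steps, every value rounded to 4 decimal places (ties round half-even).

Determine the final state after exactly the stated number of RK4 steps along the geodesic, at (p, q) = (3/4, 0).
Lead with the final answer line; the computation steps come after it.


Answer: p = 1.2500, q = -0.7500, dp/dtau = 0.5000, dq/dtau = -0.7500

f(Y) = (dp/dtau, dq/dtau, -Gamma^p_ij Y'^i Y'^j, -Gamma^q_ij Y'^i Y'^j) with the Gammas evaluated at the stage position; h = 0.250000; intermediate values shown to 6 dp
step 0: p = 0.7500, q = 0.0000, dp/dtau = 0.5000, dq/dtau = -0.7500
step 1:
  k1: at (p, q) = (0.750000, 0.000000), (dp/dtau, dq/dtau) = (0.500000, -0.750000); Gamma_ppp = 0.000000, Gamma_ppq = 0.000000, Gamma_pqq = 0.000000, Gamma_qpp = 0.000000, Gamma_qpq = 0.000000, Gamma_qqq = 0.000000; k1 = (0.500000, -0.750000, 0.000000, 0.000000)
  k2: at (p, q) = (0.812500, -0.093750), (dp/dtau, dq/dtau) = (0.500000, -0.750000); Gamma_ppp = 0.000000, Gamma_ppq = 0.000000, Gamma_pqq = 0.000000, Gamma_qpp = 0.000000, Gamma_qpq = 0.000000, Gamma_qqq = 0.000000; k2 = (0.500000, -0.750000, 0.000000, 0.000000)
  k3: at (p, q) = (0.812500, -0.093750), (dp/dtau, dq/dtau) = (0.500000, -0.750000); Gamma_ppp = 0.000000, Gamma_ppq = 0.000000, Gamma_pqq = 0.000000, Gamma_qpp = 0.000000, Gamma_qpq = 0.000000, Gamma_qqq = 0.000000; k3 = (0.500000, -0.750000, 0.000000, 0.000000)
  k4: at (p, q) = (0.875000, -0.187500), (dp/dtau, dq/dtau) = (0.500000, -0.750000); Gamma_ppp = 0.000000, Gamma_ppq = 0.000000, Gamma_pqq = 0.000000, Gamma_qpp = 0.000000, Gamma_qpq = 0.000000, Gamma_qqq = 0.000000; k4 = (0.500000, -0.750000, 0.000000, 0.000000)
  Y <- Y + (h/6)(k1 + 2k2 + 2k3 + k4): p = 0.8750, q = -0.1875, dp/dtau = 0.5000, dq/dtau = -0.7500
step 2:
  k1: at (p, q) = (0.875000, -0.187500), (dp/dtau, dq/dtau) = (0.500000, -0.750000); Gamma_ppp = 0.000000, Gamma_ppq = 0.000000, Gamma_pqq = 0.000000, Gamma_qpp = 0.000000, Gamma_qpq = 0.000000, Gamma_qqq = 0.000000; k1 = (0.500000, -0.750000, 0.000000, 0.000000)
  k2: at (p, q) = (0.937500, -0.281250), (dp/dtau, dq/dtau) = (0.500000, -0.750000); Gamma_ppp = 0.000000, Gamma_ppq = 0.000000, Gamma_pqq = 0.000000, Gamma_qpp = 0.000000, Gamma_qpq = 0.000000, Gamma_qqq = 0.000000; k2 = (0.500000, -0.750000, 0.000000, 0.000000)
  k3: at (p, q) = (0.937500, -0.281250), (dp/dtau, dq/dtau) = (0.500000, -0.750000); Gamma_ppp = 0.000000, Gamma_ppq = 0.000000, Gamma_pqq = 0.000000, Gamma_qpp = 0.000000, Gamma_qpq = 0.000000, Gamma_qqq = 0.000000; k3 = (0.500000, -0.750000, 0.000000, 0.000000)
  k4: at (p, q) = (1.000000, -0.375000), (dp/dtau, dq/dtau) = (0.500000, -0.750000); Gamma_ppp = 0.000000, Gamma_ppq = 0.000000, Gamma_pqq = 0.000000, Gamma_qpp = 0.000000, Gamma_qpq = 0.000000, Gamma_qqq = 0.000000; k4 = (0.500000, -0.750000, 0.000000, 0.000000)
  Y <- Y + (h/6)(k1 + 2k2 + 2k3 + k4): p = 1.0000, q = -0.3750, dp/dtau = 0.5000, dq/dtau = -0.7500
step 3:
  k1: at (p, q) = (1.000000, -0.375000), (dp/dtau, dq/dtau) = (0.500000, -0.750000); Gamma_ppp = 0.000000, Gamma_ppq = 0.000000, Gamma_pqq = 0.000000, Gamma_qpp = 0.000000, Gamma_qpq = 0.000000, Gamma_qqq = 0.000000; k1 = (0.500000, -0.750000, 0.000000, 0.000000)
  k2: at (p, q) = (1.062500, -0.468750), (dp/dtau, dq/dtau) = (0.500000, -0.750000); Gamma_ppp = 0.000000, Gamma_ppq = 0.000000, Gamma_pqq = 0.000000, Gamma_qpp = 0.000000, Gamma_qpq = 0.000000, Gamma_qqq = 0.000000; k2 = (0.500000, -0.750000, 0.000000, 0.000000)
  k3: at (p, q) = (1.062500, -0.468750), (dp/dtau, dq/dtau) = (0.500000, -0.750000); Gamma_ppp = 0.000000, Gamma_ppq = 0.000000, Gamma_pqq = 0.000000, Gamma_qpp = 0.000000, Gamma_qpq = 0.000000, Gamma_qqq = 0.000000; k3 = (0.500000, -0.750000, 0.000000, 0.000000)
  k4: at (p, q) = (1.125000, -0.562500), (dp/dtau, dq/dtau) = (0.500000, -0.750000); Gamma_ppp = 0.000000, Gamma_ppq = 0.000000, Gamma_pqq = 0.000000, Gamma_qpp = 0.000000, Gamma_qpq = 0.000000, Gamma_qqq = 0.000000; k4 = (0.500000, -0.750000, 0.000000, 0.000000)
  Y <- Y + (h/6)(k1 + 2k2 + 2k3 + k4): p = 1.1250, q = -0.5625, dp/dtau = 0.5000, dq/dtau = -0.7500
step 4:
  k1: at (p, q) = (1.125000, -0.562500), (dp/dtau, dq/dtau) = (0.500000, -0.750000); Gamma_ppp = 0.000000, Gamma_ppq = 0.000000, Gamma_pqq = 0.000000, Gamma_qpp = 0.000000, Gamma_qpq = 0.000000, Gamma_qqq = 0.000000; k1 = (0.500000, -0.750000, 0.000000, 0.000000)
  k2: at (p, q) = (1.187500, -0.656250), (dp/dtau, dq/dtau) = (0.500000, -0.750000); Gamma_ppp = 0.000000, Gamma_ppq = 0.000000, Gamma_pqq = 0.000000, Gamma_qpp = 0.000000, Gamma_qpq = 0.000000, Gamma_qqq = 0.000000; k2 = (0.500000, -0.750000, 0.000000, 0.000000)
  k3: at (p, q) = (1.187500, -0.656250), (dp/dtau, dq/dtau) = (0.500000, -0.750000); Gamma_ppp = 0.000000, Gamma_ppq = 0.000000, Gamma_pqq = 0.000000, Gamma_qpp = 0.000000, Gamma_qpq = 0.000000, Gamma_qqq = 0.000000; k3 = (0.500000, -0.750000, 0.000000, 0.000000)
  k4: at (p, q) = (1.250000, -0.750000), (dp/dtau, dq/dtau) = (0.500000, -0.750000); Gamma_ppp = 0.000000, Gamma_ppq = 0.000000, Gamma_pqq = 0.000000, Gamma_qpp = 0.000000, Gamma_qpq = 0.000000, Gamma_qqq = 0.000000; k4 = (0.500000, -0.750000, 0.000000, 0.000000)
  Y <- Y + (h/6)(k1 + 2k2 + 2k3 + k4): p = 1.2500, q = -0.7500, dp/dtau = 0.5000, dq/dtau = -0.7500


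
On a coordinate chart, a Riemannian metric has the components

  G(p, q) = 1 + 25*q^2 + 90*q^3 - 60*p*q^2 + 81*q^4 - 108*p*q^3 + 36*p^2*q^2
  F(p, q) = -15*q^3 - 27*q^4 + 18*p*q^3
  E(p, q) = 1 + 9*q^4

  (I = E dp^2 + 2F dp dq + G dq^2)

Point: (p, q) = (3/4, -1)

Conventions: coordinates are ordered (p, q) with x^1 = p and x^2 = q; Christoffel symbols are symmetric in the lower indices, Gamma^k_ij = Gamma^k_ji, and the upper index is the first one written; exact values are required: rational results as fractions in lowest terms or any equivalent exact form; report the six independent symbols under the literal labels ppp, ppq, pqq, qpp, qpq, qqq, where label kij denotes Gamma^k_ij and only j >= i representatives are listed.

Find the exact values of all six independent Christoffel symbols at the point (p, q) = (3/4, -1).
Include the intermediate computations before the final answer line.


E = 10, F = -51/2, G = 293/4 at the point
E_p = 0, E_q = -36, F_p = -18, F_q = 207/2, G_p = 102, G_q = -595/2
EG - F^2 = 329/4;  g^inv = (4/329) * [[293/4, 51/2], [51/2, 10]]
first-kind symbols [ij,l] = (1/2)(d_i g_jl + d_j g_il - d_l g_ij): [pp,p] = E_p/2 = 0, [pp,q] = F_p - E_q/2 = 0, [pq,p] = E_q/2 = -18, [pq,q] = G_p/2 = 51, [qq,p] = F_q - G_p/2 = 105/2, [qq,q] = G_q/2 = -595/4
Gamma^p_ij = (G*[ij,p] - F*[ij,q])/(EG - F^2), Gamma^q_ij = (E*[ij,q] - F*[ij,p])/(EG - F^2)

Answer: Gamma_ppp = 0, Gamma_ppq = -72/329, Gamma_pqq = 30/47, Gamma_qpp = 0, Gamma_qpq = 204/329, Gamma_qqq = -85/47


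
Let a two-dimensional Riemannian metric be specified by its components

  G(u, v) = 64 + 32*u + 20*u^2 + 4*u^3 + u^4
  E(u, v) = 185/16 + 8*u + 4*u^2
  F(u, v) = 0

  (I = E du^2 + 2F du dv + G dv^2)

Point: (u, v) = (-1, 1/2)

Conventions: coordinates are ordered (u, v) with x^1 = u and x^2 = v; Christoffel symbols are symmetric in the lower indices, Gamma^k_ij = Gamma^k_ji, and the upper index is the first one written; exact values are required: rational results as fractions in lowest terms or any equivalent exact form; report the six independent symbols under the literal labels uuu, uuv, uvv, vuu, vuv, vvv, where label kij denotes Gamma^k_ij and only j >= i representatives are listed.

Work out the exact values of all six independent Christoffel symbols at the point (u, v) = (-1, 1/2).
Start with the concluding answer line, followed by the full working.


Answer: Gamma_uuu = 0, Gamma_uuv = 0, Gamma_uvv = 0, Gamma_vuu = 0, Gamma_vuv = 0, Gamma_vvv = 0

E = 121/16, F = 0, G = 49 at the point
E_u = 0, E_v = 0, F_u = 0, F_v = 0, G_u = 0, G_v = 0
EG - F^2 = 5929/16;  g^inv = (16/5929) * [[49, 0], [0, 121/16]]
first-kind symbols [ij,l] = (1/2)(d_i g_jl + d_j g_il - d_l g_ij): [uu,u] = E_u/2 = 0, [uu,v] = F_u - E_v/2 = 0, [uv,u] = E_v/2 = 0, [uv,v] = G_u/2 = 0, [vv,u] = F_v - G_u/2 = 0, [vv,v] = G_v/2 = 0
Gamma^u_ij = (G*[ij,u] - F*[ij,v])/(EG - F^2), Gamma^v_ij = (E*[ij,v] - F*[ij,u])/(EG - F^2)


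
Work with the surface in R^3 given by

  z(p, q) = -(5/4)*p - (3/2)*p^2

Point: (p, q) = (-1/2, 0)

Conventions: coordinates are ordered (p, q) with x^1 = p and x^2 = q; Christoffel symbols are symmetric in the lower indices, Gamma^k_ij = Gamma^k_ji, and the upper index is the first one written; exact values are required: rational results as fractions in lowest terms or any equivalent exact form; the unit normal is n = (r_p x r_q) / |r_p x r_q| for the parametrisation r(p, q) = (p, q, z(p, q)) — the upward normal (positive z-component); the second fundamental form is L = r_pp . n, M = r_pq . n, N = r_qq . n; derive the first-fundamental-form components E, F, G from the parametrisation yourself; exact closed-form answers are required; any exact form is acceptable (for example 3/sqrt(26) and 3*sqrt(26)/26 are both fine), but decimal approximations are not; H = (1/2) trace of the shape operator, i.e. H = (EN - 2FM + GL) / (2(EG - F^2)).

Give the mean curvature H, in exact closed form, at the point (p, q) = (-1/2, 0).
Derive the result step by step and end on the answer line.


z_p = 1/4, z_q = 0, z_pp = -3, z_pq = 0, z_qq = 0
E = 17/16, F = 0, G = 1; answer radicand W^2 = 17/16
unnormalised second-form numerators: l = -3, m = 0, n = 0; L = l/sqrt(17/16), and similarly M = m/sqrt(W^2), N = n/sqrt(W^2)
H = (E*n - 2*F*m + G*l) / (2*(EG - F^2)*sqrt(W^2)); E*n - 2*F*m + G*l = -3, EG - F^2 = 17/16, so H = (-24/17)/sqrt(17/16)

Answer: H = -96*sqrt(17)/289


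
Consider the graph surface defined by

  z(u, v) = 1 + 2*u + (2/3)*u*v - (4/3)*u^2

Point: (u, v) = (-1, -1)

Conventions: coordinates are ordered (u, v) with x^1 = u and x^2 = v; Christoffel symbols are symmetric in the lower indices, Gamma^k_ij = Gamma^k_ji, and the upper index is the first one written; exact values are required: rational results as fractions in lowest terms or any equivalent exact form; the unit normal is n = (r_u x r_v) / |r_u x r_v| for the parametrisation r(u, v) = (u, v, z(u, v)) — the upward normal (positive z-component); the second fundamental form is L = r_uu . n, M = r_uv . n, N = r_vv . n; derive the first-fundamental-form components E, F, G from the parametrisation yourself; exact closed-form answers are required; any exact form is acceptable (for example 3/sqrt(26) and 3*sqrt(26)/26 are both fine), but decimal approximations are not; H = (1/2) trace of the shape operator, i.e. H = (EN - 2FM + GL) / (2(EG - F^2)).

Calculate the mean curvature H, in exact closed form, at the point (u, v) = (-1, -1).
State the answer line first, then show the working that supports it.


Answer: H = -4*sqrt(157)/24649

z_u = 4, z_v = -2/3, z_uu = -8/3, z_uv = 2/3, z_vv = 0
E = 17, F = -8/3, G = 13/9; answer radicand W^2 = 157/9
unnormalised second-form numerators: l = -8/3, m = 2/3, n = 0; L = l/sqrt(157/9), and similarly M = m/sqrt(W^2), N = n/sqrt(W^2)
H = (E*n - 2*F*m + G*l) / (2*(EG - F^2)*sqrt(W^2)); E*n - 2*F*m + G*l = -8/27, EG - F^2 = 157/9, so H = (-4/471)/sqrt(157/9)


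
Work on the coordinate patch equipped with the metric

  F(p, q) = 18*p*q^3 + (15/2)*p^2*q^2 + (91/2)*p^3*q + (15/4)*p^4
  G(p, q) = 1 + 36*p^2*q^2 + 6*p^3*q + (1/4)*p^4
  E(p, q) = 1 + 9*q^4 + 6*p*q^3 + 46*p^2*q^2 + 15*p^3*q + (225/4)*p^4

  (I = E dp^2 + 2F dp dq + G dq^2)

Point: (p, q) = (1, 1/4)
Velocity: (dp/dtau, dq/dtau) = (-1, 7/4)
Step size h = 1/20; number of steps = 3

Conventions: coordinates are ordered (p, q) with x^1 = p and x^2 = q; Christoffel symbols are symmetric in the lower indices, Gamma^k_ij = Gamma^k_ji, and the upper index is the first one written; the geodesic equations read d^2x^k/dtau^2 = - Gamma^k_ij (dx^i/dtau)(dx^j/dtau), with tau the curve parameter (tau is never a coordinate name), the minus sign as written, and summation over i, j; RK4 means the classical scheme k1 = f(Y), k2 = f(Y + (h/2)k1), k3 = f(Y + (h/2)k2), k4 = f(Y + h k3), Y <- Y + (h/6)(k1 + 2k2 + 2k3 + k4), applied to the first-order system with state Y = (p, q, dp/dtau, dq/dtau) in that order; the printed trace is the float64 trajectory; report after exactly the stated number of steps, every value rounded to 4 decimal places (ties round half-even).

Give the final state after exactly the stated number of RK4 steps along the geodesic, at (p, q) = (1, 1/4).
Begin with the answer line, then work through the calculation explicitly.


Answer: p = 0.8174, q = 0.5021, dp/dtau = -1.4317, dq/dtau = 1.5978

f(Y) = (dp/dtau, dq/dtau, -Gamma^p_ij Y'^i Y'^j, -Gamma^q_ij Y'^i Y'^j) with the Gammas evaluated at the stage position; h = 0.050000; intermediate values shown to 6 dp
step 0: p = 1.0000, q = 0.2500, dp/dtau = -1.0000, dq/dtau = 1.7500
step 1:
  k1: at (p, q) = (1.000000, 0.250000), (dp/dtau, dq/dtau) = (-1.000000, 1.750000); Gamma_ppp = 1.779999, Gamma_ppq = 0.291803, Gamma_pqq = 0.700327, Gamma_qpp = 0.448504, Gamma_qpq = 0.073525, Gamma_qqq = 0.176460; k1 = (-1.000000, 1.750000, -2.903441, -0.731576)
  k2: at (p, q) = (0.975000, 0.293750), (dp/dtau, dq/dtau) = (-1.072586, 1.731711); Gamma_ppp = 1.769239, Gamma_ppq = 0.324645, Gamma_pqq = 0.693761, Gamma_qpp = 0.505705, Gamma_qpq = 0.092794, Gamma_qqq = 0.198299; k2 = (-1.072586, 1.731711, -2.909875, -0.831736)
  k3: at (p, q) = (0.973185, 0.293293), (dp/dtau, dq/dtau) = (-1.072747, 1.729207); Gamma_ppp = 1.772234, Gamma_ppq = 0.325256, Gamma_pqq = 0.694931, Gamma_qpp = 0.506666, Gamma_qpq = 0.092988, Gamma_qqq = 0.198675; k3 = (-1.072747, 1.729207, -2.910714, -0.832148)
  k4: at (p, q) = (0.946363, 0.336460), (dp/dtau, dq/dtau) = (-1.145536, 1.708393); Gamma_ppp = 1.758302, Gamma_ppq = 0.358768, Gamma_pqq = 0.687037, Gamma_qpp = 0.562243, Gamma_qpq = 0.114722, Gamma_qqq = 0.219690; k4 = (-1.145536, 1.708393, -2.908287, -0.929969)
  Y <- Y + (h/6)(k1 + 2k2 + 2k3 + k4): p = 0.9464, q = 0.3365, dp/dtau = -1.1454, dq/dtau = 1.7084
step 2:
  k1: at (p, q) = (0.946365, 0.336502), (dp/dtau, dq/dtau) = (-1.145441, 1.708422); Gamma_ppp = 1.758249, Gamma_ppq = 0.358786, Gamma_pqq = 0.687014, Gamma_qpp = 0.562272, Gamma_qpq = 0.114737, Gamma_qqq = 0.219701; k1 = (-1.145441, 1.708422, -2.907862, -0.929908)
  k2: at (p, q) = (0.917729, 0.379212), (dp/dtau, dq/dtau) = (-1.218137, 1.685175); Gamma_ppp = 1.741092, Gamma_ppq = 0.393019, Gamma_pqq = 0.677766, Gamma_qpp = 0.615653, Gamma_qpq = 0.138972, Gamma_qqq = 0.239659; k2 = (-1.218137, 1.685175, -2.894705, -1.023572)
  k3: at (p, q) = (0.915912, 0.378631), (dp/dtau, dq/dtau) = (-1.217808, 1.682833); Gamma_ppp = 1.744085, Gamma_ppq = 0.393816, Gamma_pqq = 0.678923, Gamma_qpp = 0.616894, Gamma_qpq = 0.139295, Gamma_qqq = 0.240139; k3 = (-1.217808, 1.682833, -2.895091, -1.024013)
  k4: at (p, q) = (0.885475, 0.420644), (dp/dtau, dq/dtau) = (-1.290195, 1.657222); Gamma_ppp = 1.723971, Gamma_ppq = 0.428935, Gamma_pqq = 0.668420, Gamma_qpp = 0.667564, Gamma_qpq = 0.166094, Gamma_qqq = 0.258829; k4 = (-1.290195, 1.657222, -2.871220, -1.111807)
  Y <- Y + (h/6)(k1 + 2k2 + 2k3 + k4): p = 0.8855, q = 0.4207, dp/dtau = -1.2901, dq/dtau = 1.6573
step 3:
  k1: at (p, q) = (0.885469, 0.420682), (dp/dtau, dq/dtau) = (-1.290096, 1.657282); Gamma_ppp = 1.723924, Gamma_ppq = 0.428953, Gamma_pqq = 0.668399, Gamma_qpp = 0.667588, Gamma_qpq = 0.166112, Gamma_qqq = 0.258837; k1 = (-1.290096, 1.657282, -2.870774, -1.111705)
  k2: at (p, q) = (0.853217, 0.462114), (dp/dtau, dq/dtau) = (-1.361866, 1.629489); Gamma_ppp = 1.700918, Gamma_ppq = 0.465098, Gamma_pqq = 0.656657, Gamma_qpp = 0.714880, Gamma_qpq = 0.195476, Gamma_qqq = 0.275987; k2 = (-1.361866, 1.629489, -2.833995, -1.191101)
  k3: at (p, q) = (0.851422, 0.461420), (dp/dtau, dq/dtau) = (-1.360946, 1.627504); Gamma_ppp = 1.703816, Gamma_ppq = 0.466094, Gamma_pqq = 0.657762, Gamma_qpp = 0.716360, Gamma_qpq = 0.195967, Gamma_qqq = 0.276552; k3 = (-1.360946, 1.627504, -2.833278, -1.191235)
  k4: at (p, q) = (0.817422, 0.502058), (dp/dtau, dq/dtau) = (-1.431760, 1.597720); Gamma_ppp = 1.678156, Gamma_ppq = 0.503546, Gamma_pqq = 0.644858, Gamma_qpp = 0.759621, Gamma_qpq = 0.227931, Gamma_qqq = 0.291896; k4 = (-1.431760, 1.597720, -2.782476, -1.259493)
  Y <- Y + (h/6)(k1 + 2k2 + 2k3 + k4): p = 0.8174, q = 0.5021, dp/dtau = -1.4317, dq/dtau = 1.5978


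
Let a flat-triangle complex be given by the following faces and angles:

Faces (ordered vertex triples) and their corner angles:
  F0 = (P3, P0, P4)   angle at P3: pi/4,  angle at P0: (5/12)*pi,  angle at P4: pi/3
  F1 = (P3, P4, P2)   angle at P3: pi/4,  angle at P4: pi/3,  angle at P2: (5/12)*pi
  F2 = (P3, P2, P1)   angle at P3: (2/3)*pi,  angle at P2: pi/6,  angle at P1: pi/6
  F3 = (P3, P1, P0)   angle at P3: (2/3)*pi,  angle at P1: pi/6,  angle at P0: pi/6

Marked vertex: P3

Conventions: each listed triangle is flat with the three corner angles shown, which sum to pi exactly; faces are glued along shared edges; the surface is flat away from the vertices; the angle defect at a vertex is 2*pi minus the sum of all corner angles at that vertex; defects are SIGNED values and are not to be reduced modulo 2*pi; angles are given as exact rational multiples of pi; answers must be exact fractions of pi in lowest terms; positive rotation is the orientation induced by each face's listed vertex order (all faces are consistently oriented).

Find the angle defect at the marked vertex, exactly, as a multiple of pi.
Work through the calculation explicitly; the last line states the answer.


Sum of corner angles at P3: (11/6)*pi
defect = 2*pi - (11/6)*pi

Answer: defect(P3) = pi/6


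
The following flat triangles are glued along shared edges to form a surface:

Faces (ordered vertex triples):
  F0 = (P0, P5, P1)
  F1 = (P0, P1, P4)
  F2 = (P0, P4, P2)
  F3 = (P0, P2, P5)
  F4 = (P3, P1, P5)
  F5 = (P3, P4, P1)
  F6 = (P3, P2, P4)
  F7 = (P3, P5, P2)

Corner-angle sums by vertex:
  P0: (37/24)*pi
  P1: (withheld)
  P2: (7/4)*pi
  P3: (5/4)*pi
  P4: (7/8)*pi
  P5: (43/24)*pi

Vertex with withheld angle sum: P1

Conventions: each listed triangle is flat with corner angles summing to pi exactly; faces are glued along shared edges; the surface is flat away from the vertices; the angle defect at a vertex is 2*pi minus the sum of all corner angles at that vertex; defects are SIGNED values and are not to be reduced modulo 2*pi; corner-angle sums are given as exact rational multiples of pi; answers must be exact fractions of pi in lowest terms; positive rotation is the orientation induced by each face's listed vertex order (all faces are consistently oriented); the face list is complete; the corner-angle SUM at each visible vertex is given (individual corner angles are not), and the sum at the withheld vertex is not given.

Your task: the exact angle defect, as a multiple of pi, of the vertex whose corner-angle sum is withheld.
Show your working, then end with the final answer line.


V = 6, E = 12, F = 8; chi = V - E + F = 2
Gauss-Bonnet: total defect = 2*pi*chi = 4*pi; visible defects sum to (67/24)*pi

Answer: defect(P1) = (29/24)*pi


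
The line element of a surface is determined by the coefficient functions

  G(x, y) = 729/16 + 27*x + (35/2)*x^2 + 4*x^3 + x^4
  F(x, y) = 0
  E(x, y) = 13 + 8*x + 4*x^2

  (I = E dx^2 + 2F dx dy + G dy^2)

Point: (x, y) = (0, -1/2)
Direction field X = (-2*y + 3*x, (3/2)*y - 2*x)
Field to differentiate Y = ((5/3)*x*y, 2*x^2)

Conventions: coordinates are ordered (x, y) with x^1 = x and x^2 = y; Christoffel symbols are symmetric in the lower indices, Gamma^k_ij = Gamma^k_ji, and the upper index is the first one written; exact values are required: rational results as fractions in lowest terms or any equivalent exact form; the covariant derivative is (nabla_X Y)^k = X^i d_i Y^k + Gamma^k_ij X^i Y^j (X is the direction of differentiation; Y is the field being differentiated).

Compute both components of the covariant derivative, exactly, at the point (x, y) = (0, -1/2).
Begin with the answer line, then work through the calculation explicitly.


Answer: (nabla_X Y)^x = -5/6, (nabla_X Y)^y = 0

E = 13, F = 0, G = 729/16 at the point
E_x = 8, E_y = 0, F_x = 0, F_y = 0, G_x = 27, G_y = 0
EG - F^2 = 9477/16;  g^inv = (16/9477) * [[729/16, 0], [0, 13]]
first-kind symbols [ij,l] = (1/2)(d_i g_jl + d_j g_il - d_l g_ij): [xx,x] = E_x/2 = 4, [xx,y] = F_x - E_y/2 = 0, [xy,x] = E_y/2 = 0, [xy,y] = G_x/2 = 27/2, [yy,x] = F_y - G_x/2 = -27/2, [yy,y] = G_y/2 = 0
Gamma^x_ij = (G*[ij,x] - F*[ij,y])/(EG - F^2), Gamma^y_ij = (E*[ij,y] - F*[ij,x])/(EG - F^2)
Gamma_xxx = 4/13, Gamma_xxy = 0, Gamma_xyy = -27/26, Gamma_yxx = 0, Gamma_yxy = 8/27, Gamma_yyy = 0
X = (1, -3/4), Y = (0, 0) at the point


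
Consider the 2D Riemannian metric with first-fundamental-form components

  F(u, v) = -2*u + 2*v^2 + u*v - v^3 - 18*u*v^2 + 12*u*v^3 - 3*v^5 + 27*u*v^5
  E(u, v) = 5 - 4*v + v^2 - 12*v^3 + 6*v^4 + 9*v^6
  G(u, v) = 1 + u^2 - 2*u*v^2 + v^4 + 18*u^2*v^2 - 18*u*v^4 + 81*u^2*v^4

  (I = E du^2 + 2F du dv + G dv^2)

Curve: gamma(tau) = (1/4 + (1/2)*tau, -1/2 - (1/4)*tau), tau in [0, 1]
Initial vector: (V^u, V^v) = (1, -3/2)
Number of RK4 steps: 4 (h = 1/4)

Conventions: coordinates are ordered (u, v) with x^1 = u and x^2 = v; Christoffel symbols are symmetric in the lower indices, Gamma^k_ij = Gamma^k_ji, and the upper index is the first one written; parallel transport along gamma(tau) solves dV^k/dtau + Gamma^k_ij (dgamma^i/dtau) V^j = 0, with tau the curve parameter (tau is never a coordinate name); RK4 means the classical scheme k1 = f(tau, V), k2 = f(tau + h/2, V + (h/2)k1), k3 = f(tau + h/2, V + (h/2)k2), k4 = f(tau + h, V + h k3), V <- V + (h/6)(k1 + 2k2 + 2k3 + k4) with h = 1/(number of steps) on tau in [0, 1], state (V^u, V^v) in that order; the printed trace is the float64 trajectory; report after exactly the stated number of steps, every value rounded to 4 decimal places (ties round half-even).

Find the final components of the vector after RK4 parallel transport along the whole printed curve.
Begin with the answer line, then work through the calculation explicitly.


Answer: V^u = 0.0245, V^v = -0.9827

gamma'(tau) = (1/2, -1/4); f(tau, V)^k = -Gamma^k_ij(gamma(tau)) gamma'^i(tau) V^j; h = 1/4; intermediate values shown to 6 dp
curve data and Christoffel symbols at the stage parameters:
  tau = 0.000000: gamma = (0.250000, -0.500000), gamma' = (0.500000, -0.250000); Gamma_uuu = 0.000000, Gamma_uuv = -0.975132, Gamma_uvv = 0.375051, Gamma_vuu = 0.000000, Gamma_vuv = 0.190787, Gamma_vvv = -0.073380
  tau = 0.125000: gamma = (0.312500, -0.531250), gamma' = (0.500000, -0.250000); Gamma_uuu = 0.000000, Gamma_uuv = -0.998802, Gamma_uvv = 0.543348, Gamma_vuu = 0.000000, Gamma_vuv = 0.276094, Gamma_vvv = -0.150195
  tau = 0.250000: gamma = (0.375000, -0.562500), gamma' = (0.500000, -0.250000); Gamma_uuu = 0.000000, Gamma_uuv = -1.004823, Gamma_uvv = 0.697765, Gamma_vuu = 0.000000, Gamma_vuv = 0.365549, Gamma_vvv = -0.253843
  tau = 0.375000: gamma = (0.437500, -0.593750), gamma' = (0.500000, -0.250000); Gamma_uuu = 0.000000, Gamma_uuv = -0.992201, Gamma_uvv = 0.829427, Gamma_vuu = 0.000000, Gamma_vuv = 0.453670, Gamma_vvv = -0.379244
  tau = 0.500000: gamma = (0.500000, -0.625000), gamma' = (0.500000, -0.250000); Gamma_uuu = 0.000000, Gamma_uuv = -0.962065, Gamma_uvv = 0.932104, Gamma_vuu = 0.000000, Gamma_vuv = 0.535040, Gamma_vvv = -0.518378
  tau = 0.625000: gamma = (0.562500, -0.656250), gamma' = (0.500000, -0.250000); Gamma_uuu = 0.000000, Gamma_uuv = -0.917392, Gamma_uvv = 1.003197, Gamma_vuu = 0.000000, Gamma_vuv = 0.605310, Gamma_vvv = -0.661925
  tau = 0.750000: gamma = (0.625000, -0.687500), gamma' = (0.500000, -0.250000); Gamma_uuu = 0.000000, Gamma_uuv = -0.862284, Gamma_uvv = 1.043717, Gamma_vuu = 0.000000, Gamma_vuv = 0.661845, Gamma_vvv = -0.801104
  tau = 0.875000: gamma = (0.687500, -0.718750), gamma' = (0.500000, -0.250000); Gamma_uuu = 0.000000, Gamma_uuv = -0.801092, Gamma_uvv = 1.057413, Gamma_vuu = 0.000000, Gamma_vuv = 0.703836, Gamma_vvv = -0.929039
  tau = 1.000000: gamma = (0.750000, -0.750000), gamma' = (0.500000, -0.250000); Gamma_uuu = 0.000000, Gamma_uuv = -0.737708, Gamma_uvv = 1.049523, Gamma_vuu = 0.000000, Gamma_vuv = 0.731967, Gamma_vvv = -1.041355
step 0: V^u = 1.0000, V^v = -1.5000
step 1: k1 = (-1.115777, 0.218304), k2 = (-1.150397, 0.317998), k3 = (-1.141400, 0.315511), k4 = (-1.141415, 0.415240); V <- V + (h/6)(k1 + 2k2 + 2k3 + k4): V^u = 0.7150, V^v = -1.4208
step 2: k1 = (-1.141283, 0.415192), k2 = (-1.104931, 0.505215), k3 = (-1.098142, 0.502111), k4 = (-1.030838, 0.573287); V <- V + (h/6)(k1 + 2k2 + 2k3 + k4): V^u = 0.4409, V^v = -1.2957
step 3: k1 = (-1.031228, 0.573504), k2 = (-0.939966, 0.620204), k3 = (-0.938440, 0.619198), k4 = (-0.834035, 0.640162); V <- V + (h/6)(k1 + 2k2 + 2k3 + k4): V^u = 0.2066, V^v = -1.1418
step 4: k1 = (-0.834767, 0.640724), k2 = (-0.726430, 0.638239), k3 = (-0.729349, 0.640803), k4 = (-0.624115, 0.619258); V <- V + (h/6)(k1 + 2k2 + 2k3 + k4): V^u = 0.0245, V^v = -0.9827


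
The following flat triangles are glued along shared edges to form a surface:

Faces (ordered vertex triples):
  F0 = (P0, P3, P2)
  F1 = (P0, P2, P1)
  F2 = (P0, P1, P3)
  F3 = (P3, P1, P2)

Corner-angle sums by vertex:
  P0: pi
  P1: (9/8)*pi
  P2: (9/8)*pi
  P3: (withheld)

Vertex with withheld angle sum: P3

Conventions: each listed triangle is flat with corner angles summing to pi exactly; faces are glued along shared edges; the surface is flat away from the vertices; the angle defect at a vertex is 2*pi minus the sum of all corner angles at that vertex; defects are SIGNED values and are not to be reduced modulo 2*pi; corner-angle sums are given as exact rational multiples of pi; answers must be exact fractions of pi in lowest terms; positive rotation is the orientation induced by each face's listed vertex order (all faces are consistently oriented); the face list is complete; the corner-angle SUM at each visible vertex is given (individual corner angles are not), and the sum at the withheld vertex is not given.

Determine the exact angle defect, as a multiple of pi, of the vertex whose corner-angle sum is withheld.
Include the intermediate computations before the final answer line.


V = 4, E = 6, F = 4; chi = V - E + F = 2
Gauss-Bonnet: total defect = 2*pi*chi = 4*pi; visible defects sum to (11/4)*pi

Answer: defect(P3) = (5/4)*pi
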